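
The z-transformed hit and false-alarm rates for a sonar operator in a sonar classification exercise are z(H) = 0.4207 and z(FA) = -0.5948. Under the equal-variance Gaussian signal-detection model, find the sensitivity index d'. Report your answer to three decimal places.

d' = z(H) − z(FA) = 0.4207 − (-0.5948) = 1.0155

d' = 1.016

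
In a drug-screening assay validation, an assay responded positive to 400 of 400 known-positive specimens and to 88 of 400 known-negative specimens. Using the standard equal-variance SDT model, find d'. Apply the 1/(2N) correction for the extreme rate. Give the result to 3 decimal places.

d' = 3.796

The hit rate is 400/400 = 1, so apply the 1/(2N) correction: H → 1 − 1/(2·400) = 0.99875.
z(H) = z(0.99875) = 3.0233
z(FA) = z(0.22000) = -0.7722
d' = 3.0233 − (-0.7722) = 3.7955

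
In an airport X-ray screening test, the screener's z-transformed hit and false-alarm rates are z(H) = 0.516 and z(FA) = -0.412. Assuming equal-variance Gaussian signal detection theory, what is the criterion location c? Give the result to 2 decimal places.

c = −½·[z(H) + z(FA)] = −½·(0.516 + (-0.412)) = -0.052

c = -0.05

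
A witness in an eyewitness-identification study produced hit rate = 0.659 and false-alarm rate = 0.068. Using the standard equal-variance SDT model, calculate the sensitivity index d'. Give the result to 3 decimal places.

z(0.659) = 0.4097, z(0.068) = -1.4909
d' = z(H) − z(FA) = 0.4097 − (-1.4909) = 1.9006

d' = 1.901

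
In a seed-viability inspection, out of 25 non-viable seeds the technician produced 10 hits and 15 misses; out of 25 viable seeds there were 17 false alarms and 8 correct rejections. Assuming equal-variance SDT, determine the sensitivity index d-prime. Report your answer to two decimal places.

d-prime = -0.72

H = 10/25 = 0.4000
FA = 17/25 = 0.6800
z(H) = -0.253
z(FA) = 0.468
d' = z(H) − z(FA) = -0.253 − 0.468 = -0.721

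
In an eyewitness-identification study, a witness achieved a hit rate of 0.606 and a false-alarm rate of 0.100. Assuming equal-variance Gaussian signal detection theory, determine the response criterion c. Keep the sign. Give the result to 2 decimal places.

c = 0.51

Φ⁻¹(H) = 0.2689
Φ⁻¹(FA) = -1.2816
c = −½·[z(H) + z(FA)] = −0.5 × (0.2689 + (-1.2816)) = 0.50635
c > 0: the witness has a conservative response bias.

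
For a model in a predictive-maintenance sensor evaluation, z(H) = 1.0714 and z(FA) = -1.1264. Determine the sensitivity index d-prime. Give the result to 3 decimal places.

d' = z(H) − z(FA) = 1.0714 − (-1.1264) = 2.1978

d-prime = 2.198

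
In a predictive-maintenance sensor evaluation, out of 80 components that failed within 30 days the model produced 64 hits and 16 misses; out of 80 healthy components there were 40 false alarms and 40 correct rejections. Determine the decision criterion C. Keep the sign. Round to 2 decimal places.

H = 64/80 = 0.8000
FA = 40/80 = 0.5000
z(H) = 0.8416
z(FA) = 0.0000
c = −½·[z(H) + z(FA)] = −0.5 × (0.8416 + 0.0000) = -0.4208

C = -0.42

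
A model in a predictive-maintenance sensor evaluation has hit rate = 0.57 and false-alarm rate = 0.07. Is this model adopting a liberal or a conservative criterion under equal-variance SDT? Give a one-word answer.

z(H) = 0.176, z(FA) = -1.476
c = −½·(z(H) + z(FA)) = 0.650
c > 0 → conservative criterion (biased toward responding “no”).

conservative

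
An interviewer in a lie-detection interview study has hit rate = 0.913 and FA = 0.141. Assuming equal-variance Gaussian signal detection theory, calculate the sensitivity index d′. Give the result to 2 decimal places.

d′ = 2.44

Φ⁻¹(H) = Φ⁻¹(0.913) = 1.3595
Φ⁻¹(FA) = Φ⁻¹(0.141) = -1.0758
d' = z(H) − z(FA) = 1.3595 − (-1.0758) = 2.4353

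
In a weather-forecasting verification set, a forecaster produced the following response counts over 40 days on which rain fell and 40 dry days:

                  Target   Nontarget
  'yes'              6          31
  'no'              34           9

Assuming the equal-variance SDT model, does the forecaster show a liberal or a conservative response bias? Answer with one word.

conservative

z(H) = -1.036, z(FA) = 0.755
c = −½·(z(H) + z(FA)) = 0.1405
c > 0 → conservative criterion (biased toward responding “no”).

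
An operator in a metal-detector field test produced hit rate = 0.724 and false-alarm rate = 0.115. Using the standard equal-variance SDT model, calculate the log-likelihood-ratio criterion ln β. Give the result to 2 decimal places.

ln β = 0.54

z(0.724) = 0.595, z(0.115) = -1.200
ln β = −½·[z(H)² − z(FA)²] = −0.5 × (0.354 − 1.440) = 0.543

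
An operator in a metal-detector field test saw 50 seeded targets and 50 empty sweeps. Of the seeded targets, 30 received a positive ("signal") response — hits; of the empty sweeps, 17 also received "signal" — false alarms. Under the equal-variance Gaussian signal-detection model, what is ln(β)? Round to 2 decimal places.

ln β = 0.05

H = 30/50 = 0.6000
FA = 17/50 = 0.3400
z(H) = z(0.6000) = 0.253
z(FA) = z(0.3400) = -0.412
ln β = −½·[z(H)² − z(FA)²] = −0.5 × (0.064 − 0.170) = 0.053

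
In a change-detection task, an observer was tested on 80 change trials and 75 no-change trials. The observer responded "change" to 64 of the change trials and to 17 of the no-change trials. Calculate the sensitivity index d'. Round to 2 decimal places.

H = 64/80 = 0.8000
FA = 17/75 = 0.2267
z(H) = z(0.8000) = 0.8416
z(FA) = z(0.2267) = -0.7498
d' = z(H) − z(FA) = 0.8416 − (-0.7498) = 1.5914

d' = 1.59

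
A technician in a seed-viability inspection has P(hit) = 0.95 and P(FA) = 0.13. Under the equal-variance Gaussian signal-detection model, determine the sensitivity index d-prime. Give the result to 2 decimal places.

z(H) = 1.645
z(FA) = -1.126
d' = z(H) − z(FA) = 1.645 − (-1.126) = 2.771

d-prime = 2.77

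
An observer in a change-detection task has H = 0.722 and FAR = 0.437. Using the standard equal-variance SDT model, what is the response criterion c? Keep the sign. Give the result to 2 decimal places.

c = -0.22

Φ⁻¹(H) = Φ⁻¹(0.722) = 0.589
Φ⁻¹(FA) = Φ⁻¹(0.437) = -0.159
c = −½·[z(H) + z(FA)] = −0.5 × (0.589 + (-0.159)) = -0.215
c < 0: the observer has a liberal response bias.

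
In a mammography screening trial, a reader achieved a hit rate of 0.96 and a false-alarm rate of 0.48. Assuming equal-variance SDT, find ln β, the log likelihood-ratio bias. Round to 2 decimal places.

ln β = -1.53

z(0.96) = 1.751, z(0.48) = -0.050
ln β = −½·[z(H)² − z(FA)²] = −0.5 × (3.066 − 0.003) = -1.5315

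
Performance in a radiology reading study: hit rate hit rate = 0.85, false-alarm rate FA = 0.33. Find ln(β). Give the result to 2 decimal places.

z(H) = 1.036
z(FA) = -0.440
ln β = −½·[z(H)² − z(FA)²] = −0.5 × (1.073 − 0.194) = -0.4395

ln β = -0.44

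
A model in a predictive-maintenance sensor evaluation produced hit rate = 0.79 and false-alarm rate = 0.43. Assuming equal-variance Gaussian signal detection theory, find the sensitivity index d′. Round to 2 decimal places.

d′ = 0.98

z(0.79) = 0.806, z(0.43) = -0.176
d' = z(H) − z(FA) = 0.806 − (-0.176) = 0.982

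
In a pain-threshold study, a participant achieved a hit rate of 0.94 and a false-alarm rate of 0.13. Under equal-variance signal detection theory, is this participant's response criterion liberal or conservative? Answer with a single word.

liberal

z(H) = 1.555, z(FA) = -1.126
c = −½·(z(H) + z(FA)) = -0.2145
c < 0 → liberal criterion (biased toward responding “yes”).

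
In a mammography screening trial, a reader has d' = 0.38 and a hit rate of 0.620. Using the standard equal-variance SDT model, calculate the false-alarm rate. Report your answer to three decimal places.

z(hit rate) = z(0.620) = 0.3055
z(FA) = z(H) − d' = 0.3055 − 0.38 = -0.0745
false-alarm rate = Φ(-0.0745) = 0.4703

false-alarm rate = 0.470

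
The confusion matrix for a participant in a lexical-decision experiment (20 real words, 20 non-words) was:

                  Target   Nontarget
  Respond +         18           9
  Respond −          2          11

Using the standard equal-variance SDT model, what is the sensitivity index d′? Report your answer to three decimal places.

H = 18/20 = 0.9000
FA = 9/20 = 0.4500
z(H) = 1.2816
z(FA) = -0.1257
d' = z(H) − z(FA) = 1.2816 − (-0.1257) = 1.4073

d′ = 1.407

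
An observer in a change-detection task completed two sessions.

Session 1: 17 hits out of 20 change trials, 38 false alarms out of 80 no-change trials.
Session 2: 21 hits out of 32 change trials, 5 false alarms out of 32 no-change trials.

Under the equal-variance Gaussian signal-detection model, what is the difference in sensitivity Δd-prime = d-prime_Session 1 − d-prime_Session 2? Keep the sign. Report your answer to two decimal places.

Session 1: z(0.8500) = 1.036, z(0.4750) = -0.063, d' = 1.099
Session 2: z(0.6562) = 0.402, z(0.1562) = -1.010, d' = 1.412
Δd' = d'_Session 1 − d'_Session 2 = 1.099 − 1.412 = -0.313
Session 2 has the higher sensitivity.

Δd-prime = -0.31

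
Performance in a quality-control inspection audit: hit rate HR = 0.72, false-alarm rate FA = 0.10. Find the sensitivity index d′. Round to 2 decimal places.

Φ⁻¹(H) = Φ⁻¹(0.72) = 0.5828
Φ⁻¹(FA) = Φ⁻¹(0.10) = -1.2816
d' = z(H) − z(FA) = 0.5828 − (-1.2816) = 1.8644

d′ = 1.86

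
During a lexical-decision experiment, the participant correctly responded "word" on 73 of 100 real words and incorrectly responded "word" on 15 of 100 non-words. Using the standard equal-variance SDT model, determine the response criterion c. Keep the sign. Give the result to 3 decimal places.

c = 0.212

H = 73/100 = 0.7300
FA = 15/100 = 0.1500
z(H) = 0.6128
z(FA) = -1.0364
c = −½·[z(H) + z(FA)] = −0.5 × (0.6128 + (-1.0364)) = 0.2118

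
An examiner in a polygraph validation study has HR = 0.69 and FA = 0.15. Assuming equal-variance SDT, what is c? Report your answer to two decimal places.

c = 0.27

z(H) = z(0.69) = 0.496
z(FA) = z(0.15) = -1.036
c = −½·[z(H) + z(FA)] = −0.5 × (0.496 + (-1.036)) = 0.270
c > 0: the examiner has a conservative response bias.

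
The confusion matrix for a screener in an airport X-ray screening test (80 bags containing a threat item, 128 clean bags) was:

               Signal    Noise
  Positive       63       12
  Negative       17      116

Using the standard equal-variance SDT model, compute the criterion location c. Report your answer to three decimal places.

H = 63/80 = 0.7875
FA = 12/128 = 0.0938
Φ⁻¹(H) = 0.7978
Φ⁻¹(FA) = -1.3177
c = −½·[z(H) + z(FA)] = −0.5 × (0.7978 + (-1.3177)) = 0.25995

c = 0.260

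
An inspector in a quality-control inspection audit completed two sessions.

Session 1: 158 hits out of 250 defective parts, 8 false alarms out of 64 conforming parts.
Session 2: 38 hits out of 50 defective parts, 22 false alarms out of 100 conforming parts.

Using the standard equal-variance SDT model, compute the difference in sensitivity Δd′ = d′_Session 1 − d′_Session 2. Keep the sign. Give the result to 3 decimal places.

Δd′ = 0.009

Session 1: z(0.6320) = 0.3372, z(0.1250) = -1.1503, d' = 1.4875
Session 2: z(0.7600) = 0.7063, z(0.2200) = -0.7722, d' = 1.4785
Δd' = d'_Session 1 − d'_Session 2 = 1.4875 − 1.4785 = 0.0090
Session 1 has the higher sensitivity.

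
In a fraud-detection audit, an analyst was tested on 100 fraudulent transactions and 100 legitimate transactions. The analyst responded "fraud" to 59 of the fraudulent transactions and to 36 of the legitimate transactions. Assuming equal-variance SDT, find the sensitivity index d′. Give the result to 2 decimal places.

d′ = 0.59

H = 59/100 = 0.5900
FA = 36/100 = 0.3600
z(H) = 0.228
z(FA) = -0.358
d' = z(H) − z(FA) = 0.228 − (-0.358) = 0.586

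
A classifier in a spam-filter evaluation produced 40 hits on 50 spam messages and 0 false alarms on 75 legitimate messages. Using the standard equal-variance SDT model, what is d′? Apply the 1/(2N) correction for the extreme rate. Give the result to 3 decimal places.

The false-alarm rate is 0/75 = 0, so apply the 1/(2N) correction: FA → 1/(2·75) = 0.00667.
z(H) = z(0.80000) = 0.8416
z(FA) = z(0.00667) = -2.4746
d' = 0.8416 − (-2.4746) = 3.3162

d′ = 3.316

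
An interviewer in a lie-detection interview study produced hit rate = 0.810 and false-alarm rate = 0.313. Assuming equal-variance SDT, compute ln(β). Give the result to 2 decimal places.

z(H) = 0.878
z(FA) = -0.487
ln β = −½·[z(H)² − z(FA)²] = −0.5 × (0.771 − 0.237) = -0.267

ln β = -0.27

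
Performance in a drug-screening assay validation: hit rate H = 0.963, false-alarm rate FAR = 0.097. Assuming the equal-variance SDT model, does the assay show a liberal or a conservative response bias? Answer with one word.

liberal

z(H) = 1.787, z(FA) = -1.299
c = −½·(z(H) + z(FA)) = -0.244
c < 0 → liberal criterion (biased toward responding “yes”).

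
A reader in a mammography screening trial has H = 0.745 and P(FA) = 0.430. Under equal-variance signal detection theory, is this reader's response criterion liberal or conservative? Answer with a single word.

z(H) = 0.659, z(FA) = -0.176
c = −½·(z(H) + z(FA)) = -0.2415
c < 0 → liberal criterion (biased toward responding “yes”).

liberal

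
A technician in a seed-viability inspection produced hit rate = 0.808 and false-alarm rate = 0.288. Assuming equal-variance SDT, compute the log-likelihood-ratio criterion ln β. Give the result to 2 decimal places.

z(H) = 0.871
z(FA) = -0.559
ln β = −½·[z(H)² − z(FA)²] = −0.5 × (0.759 − 0.312) = -0.2235

ln β = -0.22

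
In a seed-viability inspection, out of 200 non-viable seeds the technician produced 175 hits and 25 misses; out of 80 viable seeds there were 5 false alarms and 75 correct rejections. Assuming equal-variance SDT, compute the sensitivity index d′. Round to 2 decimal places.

d′ = 2.68

H = 175/200 = 0.8750
FA = 5/80 = 0.0625
z(H) = 1.1503
z(FA) = -1.5341
d' = z(H) − z(FA) = 1.1503 − (-1.5341) = 2.6844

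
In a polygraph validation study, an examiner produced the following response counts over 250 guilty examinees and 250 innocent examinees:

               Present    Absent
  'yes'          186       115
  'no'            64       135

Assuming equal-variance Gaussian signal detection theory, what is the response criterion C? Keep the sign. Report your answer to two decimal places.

H = 186/250 = 0.7440
FA = 115/250 = 0.4600
z(0.7440) = 0.656, z(0.4600) = -0.100
c = −½·[z(H) + z(FA)] = −0.5 × (0.656 + (-0.100)) = -0.278

C = -0.28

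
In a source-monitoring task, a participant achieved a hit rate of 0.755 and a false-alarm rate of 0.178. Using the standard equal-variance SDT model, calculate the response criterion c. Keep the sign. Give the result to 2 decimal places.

z(H) = 0.6903
z(FA) = -0.9230
c = −½·[z(H) + z(FA)] = −0.5 × (0.6903 + (-0.9230)) = 0.11635
c > 0: the participant has a conservative response bias.

c = 0.12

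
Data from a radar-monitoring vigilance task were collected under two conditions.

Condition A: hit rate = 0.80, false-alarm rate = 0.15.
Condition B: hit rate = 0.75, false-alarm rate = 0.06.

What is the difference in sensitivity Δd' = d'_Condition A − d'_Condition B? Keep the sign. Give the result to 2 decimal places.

Δd' = -0.35

Condition A: z(0.80) = 0.842, z(0.15) = -1.036, d' = 1.878
Condition B: z(0.75) = 0.674, z(0.06) = -1.555, d' = 2.229
Δd' = d'_Condition A − d'_Condition B = 1.878 − 2.229 = -0.351
Condition B has the higher sensitivity.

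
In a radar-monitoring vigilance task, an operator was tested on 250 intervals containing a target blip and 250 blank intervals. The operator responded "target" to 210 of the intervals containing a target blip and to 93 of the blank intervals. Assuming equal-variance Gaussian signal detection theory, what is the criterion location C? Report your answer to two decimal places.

C = -0.33

H = 210/250 = 0.8400
FA = 93/250 = 0.3720
z(H) = 0.9945
z(FA) = -0.3266
c = −½·[z(H) + z(FA)] = −0.5 × (0.9945 + (-0.3266)) = -0.33395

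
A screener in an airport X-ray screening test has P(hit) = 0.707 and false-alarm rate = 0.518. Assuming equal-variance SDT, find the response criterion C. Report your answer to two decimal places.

C = -0.29

z(H) = 0.5446
z(FA) = 0.0451
c = −½·[z(H) + z(FA)] = −0.5 × (0.5446 + 0.0451) = -0.29485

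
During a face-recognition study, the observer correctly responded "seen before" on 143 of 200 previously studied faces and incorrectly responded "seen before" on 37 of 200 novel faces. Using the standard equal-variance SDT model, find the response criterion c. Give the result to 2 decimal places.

c = 0.16

H = 143/200 = 0.7150
FA = 37/200 = 0.1850
Φ⁻¹(H) = Φ⁻¹(0.7150) = 0.568
Φ⁻¹(FA) = Φ⁻¹(0.1850) = -0.896
c = −½·[z(H) + z(FA)] = −0.5 × (0.568 + (-0.896)) = 0.164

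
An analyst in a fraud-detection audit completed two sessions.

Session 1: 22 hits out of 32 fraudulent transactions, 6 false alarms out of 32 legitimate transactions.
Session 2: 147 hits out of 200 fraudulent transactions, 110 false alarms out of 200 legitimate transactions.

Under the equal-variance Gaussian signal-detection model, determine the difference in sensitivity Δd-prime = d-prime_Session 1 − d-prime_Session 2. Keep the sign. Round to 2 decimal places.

Session 1: z(0.6875) = 0.489, z(0.1875) = -0.887, d' = 1.376
Session 2: z(0.7350) = 0.628, z(0.5500) = 0.126, d' = 0.502
Δd' = d'_Session 1 − d'_Session 2 = 1.376 − 0.502 = 0.874
Session 1 has the higher sensitivity.

Δd-prime = 0.87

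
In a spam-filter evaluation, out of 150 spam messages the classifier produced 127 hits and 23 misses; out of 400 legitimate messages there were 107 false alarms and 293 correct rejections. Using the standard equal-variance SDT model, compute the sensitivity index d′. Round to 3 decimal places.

d′ = 1.643

H = 127/150 = 0.8467
FA = 107/400 = 0.2675
z(H) = 1.0224
z(FA) = -0.6204
d' = z(H) − z(FA) = 1.0224 − (-0.6204) = 1.6428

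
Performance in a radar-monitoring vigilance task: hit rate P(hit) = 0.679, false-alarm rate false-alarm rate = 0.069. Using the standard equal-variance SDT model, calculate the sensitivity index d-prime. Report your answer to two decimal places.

d-prime = 1.95

z(H) = z(0.679) = 0.465
z(FA) = z(0.069) = -1.483
d' = z(H) − z(FA) = 0.465 − (-1.483) = 1.948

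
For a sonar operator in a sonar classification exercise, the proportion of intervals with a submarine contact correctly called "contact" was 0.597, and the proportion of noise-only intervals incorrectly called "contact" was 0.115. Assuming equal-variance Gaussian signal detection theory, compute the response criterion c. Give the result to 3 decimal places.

z(0.597) = 0.2456, z(0.115) = -1.2004
c = −½·[z(H) + z(FA)] = −0.5 × (0.2456 + (-1.2004)) = 0.4774
c > 0: the sonar operator has a conservative response bias.

c = 0.477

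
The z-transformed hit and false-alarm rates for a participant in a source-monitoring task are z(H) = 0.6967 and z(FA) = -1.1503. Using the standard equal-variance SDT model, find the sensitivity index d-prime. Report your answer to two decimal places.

d-prime = 1.85

d' = z(H) − z(FA) = 0.6967 − (-1.1503) = 1.8470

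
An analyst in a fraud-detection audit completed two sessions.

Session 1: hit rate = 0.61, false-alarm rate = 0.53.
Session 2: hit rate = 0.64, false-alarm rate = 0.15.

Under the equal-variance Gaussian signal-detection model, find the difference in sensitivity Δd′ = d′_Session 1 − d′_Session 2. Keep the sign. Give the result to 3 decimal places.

Δd′ = -1.191

Session 1: z(0.61) = 0.2793, z(0.53) = 0.0753, d' = 0.2040
Session 2: z(0.64) = 0.3585, z(0.15) = -1.0364, d' = 1.3949
Δd' = d'_Session 1 − d'_Session 2 = 0.2040 − 1.3949 = -1.1909
Session 2 has the higher sensitivity.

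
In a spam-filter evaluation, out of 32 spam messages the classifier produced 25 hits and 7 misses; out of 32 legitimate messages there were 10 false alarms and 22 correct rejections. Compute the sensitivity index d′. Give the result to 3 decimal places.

H = 25/32 = 0.7812
FA = 10/32 = 0.3125
Φ⁻¹(H) = Φ⁻¹(0.7812) = 0.7763
Φ⁻¹(FA) = Φ⁻¹(0.3125) = -0.4888
d' = z(H) − z(FA) = 0.7763 − (-0.4888) = 1.2651

d′ = 1.265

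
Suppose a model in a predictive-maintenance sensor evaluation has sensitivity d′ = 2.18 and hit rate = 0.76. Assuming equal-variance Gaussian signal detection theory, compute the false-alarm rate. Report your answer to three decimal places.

false-alarm rate = 0.070

z(hit rate) = z(0.76) = 0.7063
z(FA) = z(H) − d' = 0.7063 − 2.18 = -1.4737
false-alarm rate = Φ(-1.4737) = 0.0703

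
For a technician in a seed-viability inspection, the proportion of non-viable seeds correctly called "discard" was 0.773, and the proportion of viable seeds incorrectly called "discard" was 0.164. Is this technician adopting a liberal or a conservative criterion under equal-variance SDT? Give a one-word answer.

conservative

z(H) = 0.749, z(FA) = -0.978
c = −½·(z(H) + z(FA)) = 0.1145
c > 0 → conservative criterion (biased toward responding “no”).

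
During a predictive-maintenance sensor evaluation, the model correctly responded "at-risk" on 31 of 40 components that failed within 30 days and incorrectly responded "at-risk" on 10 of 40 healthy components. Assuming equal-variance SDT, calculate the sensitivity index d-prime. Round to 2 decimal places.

d-prime = 1.43

H = 31/40 = 0.7750
FA = 10/40 = 0.2500
Φ⁻¹(0.7750) = 0.755, Φ⁻¹(0.2500) = -0.674
d' = z(H) − z(FA) = 0.755 − (-0.674) = 1.429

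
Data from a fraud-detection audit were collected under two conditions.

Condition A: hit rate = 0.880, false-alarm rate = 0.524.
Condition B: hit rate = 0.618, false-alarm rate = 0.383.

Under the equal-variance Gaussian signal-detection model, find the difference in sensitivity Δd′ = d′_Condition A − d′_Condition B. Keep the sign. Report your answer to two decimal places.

Condition A: z(0.880) = 1.175, z(0.524) = 0.060, d' = 1.115
Condition B: z(0.618) = 0.300, z(0.383) = -0.298, d' = 0.598
Δd' = d'_Condition A − d'_Condition B = 1.115 − 0.598 = 0.517
Condition A has the higher sensitivity.

Δd′ = 0.52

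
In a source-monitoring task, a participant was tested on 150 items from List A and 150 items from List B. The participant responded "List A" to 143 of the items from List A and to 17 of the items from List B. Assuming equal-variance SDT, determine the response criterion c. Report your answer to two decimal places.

c = -0.23

H = 143/150 = 0.9533
FA = 17/150 = 0.1133
z(H) = 1.678
z(FA) = -1.209
c = −½·[z(H) + z(FA)] = −0.5 × (1.678 + (-1.209)) = -0.2345
c < 0: the participant has a liberal response bias.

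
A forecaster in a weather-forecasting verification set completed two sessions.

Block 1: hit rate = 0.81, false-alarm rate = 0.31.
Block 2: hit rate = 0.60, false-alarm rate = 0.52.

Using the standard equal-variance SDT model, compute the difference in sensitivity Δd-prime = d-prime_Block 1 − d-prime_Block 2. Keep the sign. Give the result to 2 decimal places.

Block 1: z(0.81) = 0.878, z(0.31) = -0.496, d' = 1.374
Block 2: z(0.60) = 0.253, z(0.52) = 0.050, d' = 0.203
Δd' = d'_Block 1 − d'_Block 2 = 1.374 − 0.203 = 1.171
Block 1 has the higher sensitivity.

Δd-prime = 1.17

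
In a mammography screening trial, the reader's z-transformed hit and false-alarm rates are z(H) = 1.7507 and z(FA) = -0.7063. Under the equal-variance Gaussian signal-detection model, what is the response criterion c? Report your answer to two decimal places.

c = -0.52

c = −½·[z(H) + z(FA)] = −½·(1.7507 + (-0.7063)) = -0.5222
c < 0: the reader has a liberal response bias.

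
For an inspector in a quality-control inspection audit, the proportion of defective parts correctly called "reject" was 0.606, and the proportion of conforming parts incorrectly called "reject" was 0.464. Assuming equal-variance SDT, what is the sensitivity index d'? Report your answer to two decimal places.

d' = 0.36

Φ⁻¹(0.606) = 0.2689, Φ⁻¹(0.464) = -0.0904
d' = z(H) − z(FA) = 0.2689 − (-0.0904) = 0.3593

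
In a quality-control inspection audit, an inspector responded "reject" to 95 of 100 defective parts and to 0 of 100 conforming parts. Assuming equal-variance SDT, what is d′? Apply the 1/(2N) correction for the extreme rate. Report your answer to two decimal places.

d′ = 4.22

The false-alarm rate is 0/100 = 0, so apply the 1/(2N) correction: FA → 1/(2·100) = 0.00500.
z(H) = z(0.95000) = 1.645
z(FA) = z(0.00500) = -2.576
d' = 1.645 − (-2.576) = 4.221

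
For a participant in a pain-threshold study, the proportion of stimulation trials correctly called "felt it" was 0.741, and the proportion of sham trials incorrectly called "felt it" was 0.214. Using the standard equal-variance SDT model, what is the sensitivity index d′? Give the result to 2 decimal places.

z(H) = 0.6464
z(FA) = -0.7926
d' = z(H) − z(FA) = 0.6464 − (-0.7926) = 1.4390

d′ = 1.44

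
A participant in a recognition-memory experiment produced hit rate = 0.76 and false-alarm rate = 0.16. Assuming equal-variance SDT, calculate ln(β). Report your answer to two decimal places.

ln β = 0.25

Φ⁻¹(0.76) = 0.706, Φ⁻¹(0.16) = -0.994
ln β = −½·[z(H)² − z(FA)²] = −0.5 × (0.498 − 0.988) = 0.245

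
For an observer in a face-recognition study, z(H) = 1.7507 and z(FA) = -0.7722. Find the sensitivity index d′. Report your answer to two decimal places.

d′ = 2.52

d' = z(H) − z(FA) = 1.7507 − (-0.7722) = 2.5229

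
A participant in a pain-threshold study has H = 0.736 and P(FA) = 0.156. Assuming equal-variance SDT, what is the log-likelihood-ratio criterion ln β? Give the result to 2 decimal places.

ln β = 0.31

Φ⁻¹(H) = Φ⁻¹(0.736) = 0.631
Φ⁻¹(FA) = Φ⁻¹(0.156) = -1.011
ln β = −½·[z(H)² − z(FA)²] = −0.5 × (0.398 − 1.022) = 0.312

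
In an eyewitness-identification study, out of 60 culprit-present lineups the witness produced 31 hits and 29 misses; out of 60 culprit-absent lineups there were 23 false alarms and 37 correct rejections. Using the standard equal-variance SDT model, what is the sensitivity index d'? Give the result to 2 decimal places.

d' = 0.34

H = 31/60 = 0.5167
FA = 23/60 = 0.3833
z(H) = 0.042
z(FA) = -0.297
d' = z(H) − z(FA) = 0.042 − (-0.297) = 0.339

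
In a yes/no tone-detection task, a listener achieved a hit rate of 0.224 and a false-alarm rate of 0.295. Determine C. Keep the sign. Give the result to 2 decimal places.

C = 0.65

z(H) = -0.759
z(FA) = -0.539
c = −½·[z(H) + z(FA)] = −0.5 × (-0.759 + (-0.539)) = 0.649
c > 0: the listener has a conservative response bias.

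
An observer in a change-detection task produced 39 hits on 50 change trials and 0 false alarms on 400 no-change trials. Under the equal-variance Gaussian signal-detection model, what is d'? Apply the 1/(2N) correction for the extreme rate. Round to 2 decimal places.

The false-alarm rate is 0/400 = 0, so apply the 1/(2N) correction: FA → 1/(2·400) = 0.00125.
z(H) = z(0.78000) = 0.772
z(FA) = z(0.00125) = -3.023
d' = 0.772 − (-3.023) = 3.795

d' = 3.80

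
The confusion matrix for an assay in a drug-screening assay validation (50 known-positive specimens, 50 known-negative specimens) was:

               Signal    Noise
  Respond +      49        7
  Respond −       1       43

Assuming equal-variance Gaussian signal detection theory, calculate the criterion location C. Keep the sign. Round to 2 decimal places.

C = -0.49

H = 49/50 = 0.9800
FA = 7/50 = 0.1400
z(0.9800) = 2.0537, z(0.1400) = -1.0803
c = −½·[z(H) + z(FA)] = −0.5 × (2.0537 + (-1.0803)) = -0.4867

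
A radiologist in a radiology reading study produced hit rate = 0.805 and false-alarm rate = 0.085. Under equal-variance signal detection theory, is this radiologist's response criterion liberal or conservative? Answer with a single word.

z(H) = 0.860, z(FA) = -1.372
c = −½·(z(H) + z(FA)) = 0.256
c > 0 → conservative criterion (biased toward responding “no”).

conservative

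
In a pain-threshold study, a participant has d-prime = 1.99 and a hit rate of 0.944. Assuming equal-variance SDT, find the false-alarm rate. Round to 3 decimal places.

z(hit rate) = z(0.944) = 1.5893
z(FA) = z(H) − d' = 1.5893 − 1.99 = -0.4007
false-alarm rate = Φ(-0.4007) = 0.3443

false-alarm rate = 0.344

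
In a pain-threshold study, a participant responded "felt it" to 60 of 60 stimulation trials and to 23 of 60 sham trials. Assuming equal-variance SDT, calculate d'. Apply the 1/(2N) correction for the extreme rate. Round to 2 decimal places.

The hit rate is 60/60 = 1, so apply the 1/(2N) correction: H → 1 − 1/(2·60) = 0.99167.
z(H) = z(0.99167) = 2.394
z(FA) = z(0.38333) = -0.297
d' = 2.394 − (-0.297) = 2.691

d' = 2.69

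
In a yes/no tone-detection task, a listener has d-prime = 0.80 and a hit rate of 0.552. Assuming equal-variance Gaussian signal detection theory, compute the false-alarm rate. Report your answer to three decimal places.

z(hit rate) = z(0.552) = 0.1307
z(FA) = z(H) − d' = 0.1307 − 0.80 = -0.6693
false-alarm rate = Φ(-0.6693) = 0.2517

false-alarm rate = 0.252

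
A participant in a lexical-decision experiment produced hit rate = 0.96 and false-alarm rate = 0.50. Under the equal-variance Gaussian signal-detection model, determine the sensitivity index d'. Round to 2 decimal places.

d' = 1.75

z(H) = 1.751
z(FA) = 0.000
d' = z(H) − z(FA) = 1.751 − 0.000 = 1.751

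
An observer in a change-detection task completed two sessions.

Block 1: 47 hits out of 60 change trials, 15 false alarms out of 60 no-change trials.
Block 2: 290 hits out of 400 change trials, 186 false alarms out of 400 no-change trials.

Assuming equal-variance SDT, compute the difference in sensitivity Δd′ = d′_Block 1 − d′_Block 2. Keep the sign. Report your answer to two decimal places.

Δd′ = 0.77

Block 1: z(0.7833) = 0.783, z(0.2500) = -0.674, d' = 1.457
Block 2: z(0.7250) = 0.598, z(0.4650) = -0.088, d' = 0.686
Δd' = d'_Block 1 − d'_Block 2 = 1.457 − 0.686 = 0.771
Block 1 has the higher sensitivity.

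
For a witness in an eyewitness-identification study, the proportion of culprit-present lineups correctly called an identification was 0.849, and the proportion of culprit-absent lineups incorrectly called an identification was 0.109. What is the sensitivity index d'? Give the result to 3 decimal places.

Φ⁻¹(H) = Φ⁻¹(0.849) = 1.0322
Φ⁻¹(FA) = Φ⁻¹(0.109) = -1.2319
d' = z(H) − z(FA) = 1.0322 − (-1.2319) = 2.2641

d' = 2.264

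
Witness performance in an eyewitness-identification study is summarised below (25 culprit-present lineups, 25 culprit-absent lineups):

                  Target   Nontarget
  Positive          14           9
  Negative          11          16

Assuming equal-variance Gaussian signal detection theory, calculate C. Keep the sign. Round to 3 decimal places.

H = 14/25 = 0.5600
FA = 9/25 = 0.3600
Φ⁻¹(0.5600) = 0.1510, Φ⁻¹(0.3600) = -0.3585
c = −½·[z(H) + z(FA)] = −0.5 × (0.1510 + (-0.3585)) = 0.10375
c > 0: the witness has a conservative response bias.

C = 0.104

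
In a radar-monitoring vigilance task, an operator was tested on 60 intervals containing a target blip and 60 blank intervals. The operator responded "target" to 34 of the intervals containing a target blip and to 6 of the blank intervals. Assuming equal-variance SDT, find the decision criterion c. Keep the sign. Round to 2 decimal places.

c = 0.56

H = 34/60 = 0.5667
FA = 6/60 = 0.1000
z(H) = z(0.5667) = 0.1680
z(FA) = z(0.1000) = -1.2816
c = −½·[z(H) + z(FA)] = −0.5 × (0.1680 + (-1.2816)) = 0.5568
c > 0: the operator has a conservative response bias.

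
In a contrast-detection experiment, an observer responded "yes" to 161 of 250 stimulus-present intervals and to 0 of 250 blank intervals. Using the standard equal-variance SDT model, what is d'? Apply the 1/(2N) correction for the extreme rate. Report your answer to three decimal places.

The false-alarm rate is 0/250 = 0, so apply the 1/(2N) correction: FA → 1/(2·250) = 0.00200.
z(H) = z(0.64400) = 0.3692
z(FA) = z(0.00200) = -2.8782
d' = 0.3692 − (-2.8782) = 3.2474

d' = 3.247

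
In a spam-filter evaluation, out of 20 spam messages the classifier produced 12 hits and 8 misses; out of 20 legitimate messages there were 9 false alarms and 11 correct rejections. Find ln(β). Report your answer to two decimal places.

H = 12/20 = 0.6000
FA = 9/20 = 0.4500
z(0.6000) = 0.253, z(0.4500) = -0.126
ln β = −½·[z(H)² − z(FA)²] = −0.5 × (0.064 − 0.016) = -0.024

ln β = -0.02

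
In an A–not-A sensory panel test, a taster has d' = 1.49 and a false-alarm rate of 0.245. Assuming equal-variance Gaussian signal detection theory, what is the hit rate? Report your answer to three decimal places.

z(false-alarm rate) = z(0.245) = -0.6903
z(H) = z(FA) + d' = -0.6903 + 1.49 = 0.7997
hit rate = Φ(0.7997) = 0.7881

hit rate = 0.788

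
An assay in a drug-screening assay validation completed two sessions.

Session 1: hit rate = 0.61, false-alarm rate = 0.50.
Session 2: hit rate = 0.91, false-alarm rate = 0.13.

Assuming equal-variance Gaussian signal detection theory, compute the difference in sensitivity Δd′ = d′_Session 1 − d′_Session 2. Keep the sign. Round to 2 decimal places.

Session 1: z(0.61) = 0.279, z(0.50) = 0.000, d' = 0.279
Session 2: z(0.91) = 1.341, z(0.13) = -1.126, d' = 2.467
Δd' = d'_Session 1 − d'_Session 2 = 0.279 − 2.467 = -2.188
Session 2 has the higher sensitivity.

Δd′ = -2.19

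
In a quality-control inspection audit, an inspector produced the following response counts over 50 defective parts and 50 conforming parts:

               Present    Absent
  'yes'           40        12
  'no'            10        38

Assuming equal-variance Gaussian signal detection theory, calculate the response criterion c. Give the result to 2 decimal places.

c = -0.07

H = 40/50 = 0.8000
FA = 12/50 = 0.2400
z(0.8000) = 0.842, z(0.2400) = -0.706
c = −½·[z(H) + z(FA)] = −0.5 × (0.842 + (-0.706)) = -0.068
c < 0: the inspector has a liberal response bias.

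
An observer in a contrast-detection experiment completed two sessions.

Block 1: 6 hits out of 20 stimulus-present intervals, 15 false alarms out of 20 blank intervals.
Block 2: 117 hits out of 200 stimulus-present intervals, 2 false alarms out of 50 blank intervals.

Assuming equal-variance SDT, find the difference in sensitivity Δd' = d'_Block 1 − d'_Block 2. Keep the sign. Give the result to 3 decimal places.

Block 1: z(0.3000) = -0.5244, z(0.7500) = 0.6745, d' = -1.1989
Block 2: z(0.5850) = 0.2147, z(0.0400) = -1.7507, d' = 1.9654
Δd' = d'_Block 1 − d'_Block 2 = -1.1989 − 1.9654 = -3.1643
Block 2 has the higher sensitivity.

Δd' = -3.164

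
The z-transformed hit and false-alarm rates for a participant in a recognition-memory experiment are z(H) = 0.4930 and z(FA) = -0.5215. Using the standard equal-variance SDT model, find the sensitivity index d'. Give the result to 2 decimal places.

d' = 1.01

d' = z(H) − z(FA) = 0.4930 − (-0.5215) = 1.0145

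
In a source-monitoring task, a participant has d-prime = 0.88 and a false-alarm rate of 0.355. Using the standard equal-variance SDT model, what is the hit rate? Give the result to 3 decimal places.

z(false-alarm rate) = z(0.355) = -0.3719
z(H) = z(FA) + d' = -0.3719 + 0.88 = 0.5081
hit rate = Φ(0.5081) = 0.6943

hit rate = 0.694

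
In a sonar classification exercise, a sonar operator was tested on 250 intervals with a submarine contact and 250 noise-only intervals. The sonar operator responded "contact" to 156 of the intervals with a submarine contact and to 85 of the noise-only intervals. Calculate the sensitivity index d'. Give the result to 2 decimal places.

H = 156/250 = 0.6240
FA = 85/250 = 0.3400
z(0.6240) = 0.3160, z(0.3400) = -0.4125
d' = z(H) − z(FA) = 0.3160 − (-0.4125) = 0.7285

d' = 0.73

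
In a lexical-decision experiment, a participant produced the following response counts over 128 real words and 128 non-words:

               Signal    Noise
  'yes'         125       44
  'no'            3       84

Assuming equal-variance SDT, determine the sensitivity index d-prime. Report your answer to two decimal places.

d-prime = 2.39

H = 125/128 = 0.9766
FA = 44/128 = 0.3438
z(H) = 1.9881
z(FA) = -0.4021
d' = z(H) − z(FA) = 1.9881 − (-0.4021) = 2.3902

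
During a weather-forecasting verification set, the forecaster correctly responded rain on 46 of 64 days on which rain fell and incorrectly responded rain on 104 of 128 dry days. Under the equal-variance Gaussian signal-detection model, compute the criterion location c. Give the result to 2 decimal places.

H = 46/64 = 0.7188
FA = 104/128 = 0.8125
z(H) = z(0.7188) = 0.579
z(FA) = z(0.8125) = 0.887
c = −½·[z(H) + z(FA)] = −0.5 × (0.579 + 0.887) = -0.733

c = -0.73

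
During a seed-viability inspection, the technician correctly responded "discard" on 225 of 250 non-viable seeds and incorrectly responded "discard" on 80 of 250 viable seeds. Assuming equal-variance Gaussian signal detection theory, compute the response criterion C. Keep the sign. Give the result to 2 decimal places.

H = 225/250 = 0.9000
FA = 80/250 = 0.3200
Φ⁻¹(H) = 1.282
Φ⁻¹(FA) = -0.468
c = −½·[z(H) + z(FA)] = −0.5 × (1.282 + (-0.468)) = -0.407

C = -0.41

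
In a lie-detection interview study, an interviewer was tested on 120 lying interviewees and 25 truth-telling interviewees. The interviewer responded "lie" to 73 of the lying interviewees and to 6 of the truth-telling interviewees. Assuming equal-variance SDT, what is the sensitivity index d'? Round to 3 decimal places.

H = 73/120 = 0.6083
FA = 6/25 = 0.2400
Φ⁻¹(0.6083) = 0.2749, Φ⁻¹(0.2400) = -0.7063
d' = z(H) − z(FA) = 0.2749 − (-0.7063) = 0.9812

d' = 0.981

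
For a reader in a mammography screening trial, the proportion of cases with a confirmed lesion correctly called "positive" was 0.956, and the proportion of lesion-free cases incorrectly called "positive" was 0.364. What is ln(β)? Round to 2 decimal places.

ln β = -1.39

Φ⁻¹(H) = Φ⁻¹(0.956) = 1.706
Φ⁻¹(FA) = Φ⁻¹(0.364) = -0.348
ln β = −½·[z(H)² − z(FA)²] = −0.5 × (2.910 − 0.121) = -1.3945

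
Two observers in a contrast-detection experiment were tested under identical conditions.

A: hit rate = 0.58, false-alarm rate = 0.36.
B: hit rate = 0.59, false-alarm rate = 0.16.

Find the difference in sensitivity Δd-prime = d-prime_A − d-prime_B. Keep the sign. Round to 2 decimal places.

Δd-prime = -0.66

A: z(0.58) = 0.202, z(0.36) = -0.358, d' = 0.560
B: z(0.59) = 0.228, z(0.16) = -0.994, d' = 1.222
Δd' = d'_A − d'_B = 0.560 − 1.222 = -0.662
B has the higher sensitivity.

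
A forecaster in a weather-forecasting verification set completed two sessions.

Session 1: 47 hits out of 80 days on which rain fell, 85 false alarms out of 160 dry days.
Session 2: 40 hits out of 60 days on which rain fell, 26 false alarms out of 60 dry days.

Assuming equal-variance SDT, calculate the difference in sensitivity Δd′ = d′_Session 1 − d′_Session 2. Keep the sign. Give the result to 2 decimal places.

Session 1: z(0.5875) = 0.221, z(0.5312) = 0.078, d' = 0.143
Session 2: z(0.6667) = 0.431, z(0.4333) = -0.168, d' = 0.599
Δd' = d'_Session 1 − d'_Session 2 = 0.143 − 0.599 = -0.456
Session 2 has the higher sensitivity.

Δd′ = -0.46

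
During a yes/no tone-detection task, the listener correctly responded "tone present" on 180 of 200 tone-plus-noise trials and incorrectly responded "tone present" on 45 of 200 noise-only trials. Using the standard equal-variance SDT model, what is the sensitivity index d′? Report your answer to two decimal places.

H = 180/200 = 0.9000
FA = 45/200 = 0.2250
z(H) = z(0.9000) = 1.282
z(FA) = z(0.2250) = -0.755
d' = z(H) − z(FA) = 1.282 − (-0.755) = 2.037

d′ = 2.04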